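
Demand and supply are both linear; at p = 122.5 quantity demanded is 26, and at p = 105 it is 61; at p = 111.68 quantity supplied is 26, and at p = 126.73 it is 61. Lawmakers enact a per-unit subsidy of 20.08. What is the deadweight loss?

Demand slope = (105 − 122.5)/(61 − 26) = −0.5, so p = 135.5 − 0.5q.
Supply slope = (126.73 − 111.68)/(61 − 26) = 0.43, so p = 100.5 + 0.43q.
Competitive equilibrium: 135.5 − 0.5q = 100.5 + 0.43q → q* = 37.6344, p* = 116.6828.
The subsidy lowers effective supply by 20.08: p = 80.42 + 0.43q.
New quantity: 135.5 − 0.5q = 80.42 + 0.43q → q' = 59.2258.
Overproduction Δq = 59.2258 − 37.6344 = 21.5914; wedge = subsidy = 20.08.
The triangle = ½ × 21.5914 × 20.08 = 216.78.

216.78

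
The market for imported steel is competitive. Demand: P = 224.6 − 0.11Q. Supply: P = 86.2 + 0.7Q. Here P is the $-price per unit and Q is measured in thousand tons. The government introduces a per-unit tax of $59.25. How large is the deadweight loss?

Competitive equilibrium: 224.6 − 0.11Q = 86.2 + 0.7Q → Q* = 170.8642, P* = 205.80494.
With the tax, the buyer price exceeds the seller price by 59.25: (224.6 − 0.11Q) − (86.2 + 0.7Q) = 59.25 → Q' = 97.71605.
ΔQ = 170.8642 − 97.71605 = 73.14815; the wedge equals the tax, 59.25.
The triangle = ½ × 73.14815 × 59.25 = $2167.01 thousand.

$2167.01 thousand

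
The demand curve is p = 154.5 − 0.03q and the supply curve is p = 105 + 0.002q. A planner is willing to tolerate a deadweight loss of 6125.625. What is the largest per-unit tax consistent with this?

Competitive equilibrium: 154.5 − 0.03q = 105 + 0.002q → q* = 1546.875, p* = 108.0938.
A tax t gives Δq = t/0.032 and wedge t, so DWL = t²/0.064.
t²/0.064 = 6125.625 → t² = 392.04 → t = 19.8.

19.8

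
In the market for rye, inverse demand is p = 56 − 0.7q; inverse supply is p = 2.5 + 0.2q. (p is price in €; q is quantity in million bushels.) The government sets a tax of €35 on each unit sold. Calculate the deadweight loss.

€680.56 million

Competitive equilibrium: 56 − 0.7q = 2.5 + 0.2q → q* = 59.44444, p* = 14.38889.
With the tax, the buyer price exceeds the seller price by 35: (56 − 0.7q) − (2.5 + 0.2q) = 35 → q' = 20.55556.
Δq = 59.44444 − 20.55556 = 38.88888; the wedge equals the tax, 35.
The triangle = ½ × 38.88888 × 35 = €680.56 million.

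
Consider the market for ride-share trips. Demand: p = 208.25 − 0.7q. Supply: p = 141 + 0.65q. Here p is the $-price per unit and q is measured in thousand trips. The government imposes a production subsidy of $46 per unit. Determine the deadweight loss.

Competitive equilibrium: 208.25 − 0.7q = 141 + 0.65q → q* = 49.8148, p* = 173.3796.
The subsidy lowers effective supply by 46: p = 95 + 0.65q.
New quantity: 208.25 − 0.7q = 95 + 0.65q → q' = 83.8889.
Overproduction Δq = 83.8889 − 49.8148 = 34.0741; wedge = subsidy = 46.
Welfare loss = ½ × 34.0741 × 46 = $783.70 thousand.

$783.70 thousand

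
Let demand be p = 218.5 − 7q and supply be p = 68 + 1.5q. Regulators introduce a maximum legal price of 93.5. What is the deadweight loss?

2.12

Competitive equilibrium: 218.5 − 7q = 68 + 1.5q → q* = 17.7059, p* = 94.5588.
At the ceiling p = 93.5, quantity supplied = (93.5 − 68)/1.5 = 17.
Willingness to pay at q' = 17: 218.5 − 7·17 = 99.5.
Δq = 17.7059 − 17 = 0.7059; wedge = 99.5 − 93.5 = 6.
DWL = ½ × 0.7059 × 6 = 2.12.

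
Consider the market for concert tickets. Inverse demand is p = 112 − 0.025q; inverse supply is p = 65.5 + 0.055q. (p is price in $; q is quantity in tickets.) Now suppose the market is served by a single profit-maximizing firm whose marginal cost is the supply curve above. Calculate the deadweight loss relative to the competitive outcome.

$766.10

Competitive equilibrium: 112 − 0.025q = 65.5 + 0.055q → q* = 581.25, p* = 97.46875.
Marginal revenue: MR = 112 − 0.05q. Set MR = MC: 112 − 0.05q = 65.5 + 0.055q → q_m = 442.85714.
Price p_m = 112 − 0.025·442.85714 = 100.92857; MC(q_m) = 65.5 + 0.055·442.85714 = 89.85714.
Competitive q* = 581.25, so Δq = 138.39286; wedge = 100.92857 − 89.85714 = 11.07143.
Welfare loss = ½ × 138.39286 × 11.07143 = $766.10.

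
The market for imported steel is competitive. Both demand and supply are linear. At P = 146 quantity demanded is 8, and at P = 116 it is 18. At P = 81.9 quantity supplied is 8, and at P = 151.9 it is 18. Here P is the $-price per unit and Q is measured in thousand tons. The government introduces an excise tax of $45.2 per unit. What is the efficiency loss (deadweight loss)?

$102.152 thousand

Demand slope = (116 − 146)/(18 − 8) = −3, so P = 170 − 3Q.
Supply slope = (151.9 − 81.9)/(18 − 8) = 7, so P = 25.9 + 7Q.
Competitive equilibrium: 170 − 3Q = 25.9 + 7Q → Q* = 14.41, P* = 126.77.
With the tax, the buyer price exceeds the seller price by 45.2: (170 − 3Q) − (25.9 + 7Q) = 45.2 → Q' = 9.89.
ΔQ = 14.41 − 9.89 = 4.52; the wedge equals the tax, 45.2.
The triangle = ½ × 4.52 × 45.2 = $102.152 thousand.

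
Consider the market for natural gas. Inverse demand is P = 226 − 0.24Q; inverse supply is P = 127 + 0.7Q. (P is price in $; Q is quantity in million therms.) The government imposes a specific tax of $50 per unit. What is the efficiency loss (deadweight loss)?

$1329.79 million

Competitive equilibrium: 226 − 0.24Q = 127 + 0.7Q → Q* = 105.3191, P* = 200.7234.
With the tax, the buyer price exceeds the seller price by 50: (226 − 0.24Q) − (127 + 0.7Q) = 50 → Q' = 52.1277.
ΔQ = 105.3191 − 52.1277 = 53.1914; the wedge equals the tax, 50.
The triangle = ½ × 53.1914 × 50 = $1329.79 million.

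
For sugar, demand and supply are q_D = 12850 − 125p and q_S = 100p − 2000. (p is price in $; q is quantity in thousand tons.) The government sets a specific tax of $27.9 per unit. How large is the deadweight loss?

$21622.50 thousand

In inverse form: demand p = 102.8 − 0.008q, supply p = 20 + 0.01q.
Competitive equilibrium: 102.8 − 0.008q = 20 + 0.01q → q* = 4600, p* = 66.
With the tax, the buyer price exceeds the seller price by 27.9: (102.8 − 0.008q) − (20 + 0.01q) = 27.9 → q' = 3050.
Δq = 4600 − 3050 = 1550; the wedge equals the tax, 27.9.
Deadweight loss = ½ × 1550 × 27.9 = $21622.50 thousand.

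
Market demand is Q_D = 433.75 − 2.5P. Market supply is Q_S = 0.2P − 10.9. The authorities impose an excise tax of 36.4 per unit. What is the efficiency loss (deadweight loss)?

In inverse form: demand P = 173.5 − 0.4Q, supply P = 54.5 + 5Q.
Competitive equilibrium: 173.5 − 0.4Q = 54.5 + 5Q → Q* = 22.037, P* = 164.6852.
With the tax, the buyer price exceeds the seller price by 36.4: (173.5 − 0.4Q) − (54.5 + 5Q) = 36.4 → Q' = 15.2963.
ΔQ = 22.037 − 15.2963 = 6.7407; the wedge equals the tax, 36.4.
DWL = ½ × 6.7407 × 36.4 = 122.68.

122.68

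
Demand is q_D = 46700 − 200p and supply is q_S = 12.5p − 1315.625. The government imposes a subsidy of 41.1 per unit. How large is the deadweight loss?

In inverse form: demand p = 233.5 − 0.005q, supply p = 105.25 + 0.08q.
Competitive equilibrium: 233.5 − 0.005q = 105.25 + 0.08q → q* = 1508.8235, p* = 225.9559.
The subsidy lowers effective supply by 41.1: p = 64.15 + 0.08q.
New quantity: 233.5 − 0.005q = 64.15 + 0.08q → q' = 1992.3529.
Overproduction Δq = 1992.3529 − 1508.8235 = 483.5294; wedge = subsidy = 41.1.
DWL = ½ × 483.5294 × 41.1 = 9936.53.

9936.53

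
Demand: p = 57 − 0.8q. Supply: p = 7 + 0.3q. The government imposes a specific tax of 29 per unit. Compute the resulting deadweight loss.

Competitive equilibrium: 57 − 0.8q = 7 + 0.3q → q* = 45.4545, p* = 20.6364.
With the tax, the buyer price exceeds the seller price by 29: (57 − 0.8q) − (7 + 0.3q) = 29 → q' = 19.0909.
Δq = 45.4545 − 19.0909 = 26.3636; the wedge equals the tax, 29.
Welfare loss = ½ × 26.3636 × 29 = 382.27.

382.27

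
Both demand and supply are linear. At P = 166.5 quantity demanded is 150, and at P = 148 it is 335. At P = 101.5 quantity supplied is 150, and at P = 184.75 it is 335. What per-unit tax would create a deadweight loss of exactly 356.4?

19.8

Demand slope = (148 − 166.5)/(335 − 150) = −0.1, so P = 181.5 − 0.1Q.
Supply slope = (184.75 − 101.5)/(335 − 150) = 0.45, so P = 34 + 0.45Q.
Competitive equilibrium: 181.5 − 0.1Q = 34 + 0.45Q → Q* = 268.1818, P* = 154.6818.
A tax t gives ΔQ = t/0.55 and wedge t, so DWL = t²/1.1.
t²/1.1 = 356.4 → t² = 392.04 → t = 19.8.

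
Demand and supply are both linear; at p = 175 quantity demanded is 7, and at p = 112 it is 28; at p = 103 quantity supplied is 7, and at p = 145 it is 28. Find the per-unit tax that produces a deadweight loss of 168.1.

Demand slope = (112 − 175)/(28 − 7) = −3, so p = 196 − 3q.
Supply slope = (145 − 103)/(28 − 7) = 2, so p = 89 + 2q.
Competitive equilibrium: 196 − 3q = 89 + 2q → q* = 21.4, p* = 131.8.
A tax t gives Δq = t/5 and wedge t, so DWL = t²/10.
t²/10 = 168.1 → t² = 1681 → t = 41.

41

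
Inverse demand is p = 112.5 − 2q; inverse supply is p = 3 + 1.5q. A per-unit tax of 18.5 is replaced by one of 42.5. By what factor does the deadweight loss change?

Competitive equilibrium: 112.5 − 2q = 3 + 1.5q → q* = 31.2857, p* = 49.9286.
For a per-unit tax t: Δq = t/3.5, so DWL = ½·t·(t/3.5) = t²/7.
At t = 18.5: DWL = 48.893. At t = 42.5: DWL = 258.036.
Ratio = (42.5/18.5)² = 5.278.

5.278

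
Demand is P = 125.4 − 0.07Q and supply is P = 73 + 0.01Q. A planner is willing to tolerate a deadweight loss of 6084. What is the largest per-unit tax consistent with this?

Competitive equilibrium: 125.4 − 0.07Q = 73 + 0.01Q → Q* = 655, P* = 79.55.
A tax t gives ΔQ = t/0.08 and wedge t, so DWL = t²/0.16.
t²/0.16 = 6084 → t² = 973.44 → t = 31.2.

31.2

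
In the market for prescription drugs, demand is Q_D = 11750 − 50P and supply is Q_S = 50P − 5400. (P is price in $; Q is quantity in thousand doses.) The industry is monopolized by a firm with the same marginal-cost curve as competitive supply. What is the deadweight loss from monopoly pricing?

$22401.39 thousand

In inverse form: demand P = 235 − 0.02Q, supply P = 108 + 0.02Q.
Competitive equilibrium: 235 − 0.02Q = 108 + 0.02Q → Q* = 3175, P* = 171.5.
Marginal revenue: MR = 235 − 0.04Q. Set MR = MC: 235 − 0.04Q = 108 + 0.02Q → Q_m = 2116.66667.
Price P_m = 235 − 0.02·2116.66667 = 192.66667; MC(Q_m) = 108 + 0.02·2116.66667 = 150.33333.
Competitive Q* = 3175, so ΔQ = 1058.33333; wedge = 192.66667 − 150.33333 = 42.33334.
DWL = ½ × 1058.33333 × 42.33334 = $22401.39 thousand.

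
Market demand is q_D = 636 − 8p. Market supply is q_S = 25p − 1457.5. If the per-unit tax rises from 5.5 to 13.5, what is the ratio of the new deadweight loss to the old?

In inverse form: demand p = 79.5 − 0.125q, supply p = 58.3 + 0.04q.
Competitive equilibrium: 79.5 − 0.125q = 58.3 + 0.04q → q* = 128.4848, p* = 63.4394.
For a per-unit tax t: Δq = t/0.165, so DWL = ½·t·(t/0.165) = t²/0.33.
At t = 5.5: DWL = 91.667. At t = 13.5: DWL = 552.273.
Ratio = (13.5/5.5)² = 6.025.

6.025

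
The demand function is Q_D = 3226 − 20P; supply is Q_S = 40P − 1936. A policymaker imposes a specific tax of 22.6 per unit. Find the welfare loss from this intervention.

3405.07

In inverse form: demand P = 161.3 − 0.05Q, supply P = 48.4 + 0.025Q.
Competitive equilibrium: 161.3 − 0.05Q = 48.4 + 0.025Q → Q* = 1505.3333, P* = 86.0333.
With the tax, the buyer price exceeds the seller price by 22.6: (161.3 − 0.05Q) − (48.4 + 0.025Q) = 22.6 → Q' = 1204.
ΔQ = 1505.3333 − 1204 = 301.3333; the wedge equals the tax, 22.6.
The triangle = ½ × 301.3333 × 22.6 = 3405.07.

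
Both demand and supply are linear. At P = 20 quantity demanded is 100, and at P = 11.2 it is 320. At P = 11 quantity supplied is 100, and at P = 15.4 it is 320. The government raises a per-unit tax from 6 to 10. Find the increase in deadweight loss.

Demand slope = (11.2 − 20)/(320 − 100) = −0.04, so P = 24 − 0.04Q.
Supply slope = (15.4 − 11)/(320 − 100) = 0.02, so P = 9 + 0.02Q.
Competitive equilibrium: 24 − 0.04Q = 9 + 0.02Q → Q* = 250, P* = 14.
For a per-unit tax t: ΔQ = t/0.06, so DWL = ½·t·(t/0.06) = t²/0.12.
At t = 6: DWL = 300. At t = 10: DWL = 833.333.
Increase = 833.333 − 300 = 533.33.

533.33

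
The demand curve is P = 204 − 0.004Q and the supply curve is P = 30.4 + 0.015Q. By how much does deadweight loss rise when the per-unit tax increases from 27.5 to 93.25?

208929.28

Competitive equilibrium: 204 − 0.004Q = 30.4 + 0.015Q → Q* = 9136.8421, P* = 167.4526.
For a per-unit tax t: ΔQ = t/0.019, so DWL = ½·t·(t/0.019) = t²/0.038.
At t = 27.5: DWL = 19901.316. At t = 93.25: DWL = 228830.592.
Increase = 228830.592 − 19901.316 = 208929.28.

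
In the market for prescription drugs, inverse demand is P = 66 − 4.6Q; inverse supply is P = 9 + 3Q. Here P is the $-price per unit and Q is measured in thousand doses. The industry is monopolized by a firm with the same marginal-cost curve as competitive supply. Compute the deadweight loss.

Competitive equilibrium: 66 − 4.6Q = 9 + 3Q → Q* = 7.5, P* = 31.5.
Marginal revenue: MR = 66 − 9.2Q. Set MR = MC: 66 − 9.2Q = 9 + 3Q → Q_m = 4.6721.
Price P_m = 66 − 4.6·4.6721 = 44.5083; MC(Q_m) = 9 + 3·4.6721 = 23.0163.
Competitive Q* = 7.5, so ΔQ = 2.8279; wedge = 44.5083 − 23.0163 = 21.492.
DWL = ½ × 2.8279 × 21.492 = $30.39 thousand.

$30.39 thousand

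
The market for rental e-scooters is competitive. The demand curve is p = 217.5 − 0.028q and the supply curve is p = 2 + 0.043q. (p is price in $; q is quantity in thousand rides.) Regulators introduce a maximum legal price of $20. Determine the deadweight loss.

Competitive equilibrium: 217.5 − 0.028q = 2 + 0.043q → q* = 3035.21127, p* = 132.51408.
At the ceiling p = 20, quantity supplied = (20 − 2)/0.043 = 418.60465.
Willingness to pay at q' = 418.60465: 217.5 − 0.028·418.60465 = 205.77907.
Δq = 3035.21127 − 418.60465 = 2616.60662; wedge = 205.77907 − 20 = 185.77907.
Welfare loss = ½ × 2616.60662 × 185.77907 = $243055.37 thousand.

$243055.37 thousand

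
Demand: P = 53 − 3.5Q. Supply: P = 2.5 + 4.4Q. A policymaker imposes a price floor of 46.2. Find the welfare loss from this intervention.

78.20

Competitive equilibrium: 53 − 3.5Q = 2.5 + 4.4Q → Q* = 6.3924, P* = 30.6266.
At the floor P = 46.2, quantity demanded = (53 − 46.2)/3.5 = 1.9429.
Sellers' marginal cost at Q' = 1.9429: 2.5 + 4.4·1.9429 = 11.0488.
ΔQ = 6.3924 − 1.9429 = 4.4495; wedge = 46.2 − 11.0488 = 35.1512.
The triangle = ½ × 4.4495 × 35.1512 = 78.20.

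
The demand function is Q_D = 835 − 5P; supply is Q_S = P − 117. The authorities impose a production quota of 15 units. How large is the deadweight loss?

In inverse form: demand P = 167 − 0.2Q, supply P = 117 + Q.
Competitive equilibrium: 167 − 0.2Q = 117 + Q → Q* = 41.6667, P* = 158.6667.
At Q = 15: demand price = 167 − 0.2·15 = 164; supply price = 117 + 1·15 = 132.
ΔQ = 41.6667 − 15 = 26.6667; wedge = 164 − 132 = 32.
The triangle = ½ × 26.6667 × 32 = 426.67.

426.67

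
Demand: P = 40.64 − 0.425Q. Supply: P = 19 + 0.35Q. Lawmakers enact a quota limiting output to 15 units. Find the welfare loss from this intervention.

64.71

Competitive equilibrium: 40.64 − 0.425Q = 19 + 0.35Q → Q* = 27.9226, P* = 28.7729.
At Q = 15: demand price = 40.64 − 0.425·15 = 34.265; supply price = 19 + 0.35·15 = 24.25.
ΔQ = 27.9226 − 15 = 12.9226; wedge = 34.265 − 24.25 = 10.015.
Deadweight loss = ½ × 12.9226 × 10.015 = 64.71.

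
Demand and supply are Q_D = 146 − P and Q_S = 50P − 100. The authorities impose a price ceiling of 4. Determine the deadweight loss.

In inverse form: demand P = 146 − Q, supply P = 2 + 0.02Q.
Competitive equilibrium: 146 − Q = 2 + 0.02Q → Q* = 141.1765, P* = 4.8235.
At the ceiling P = 4, quantity supplied = (4 − 2)/0.02 = 100.
Willingness to pay at Q' = 100: 146 − 1·100 = 46.
ΔQ = 141.1765 − 100 = 41.1765; wedge = 46 − 4 = 42.
The triangle = ½ × 41.1765 × 42 = 864.71.

864.71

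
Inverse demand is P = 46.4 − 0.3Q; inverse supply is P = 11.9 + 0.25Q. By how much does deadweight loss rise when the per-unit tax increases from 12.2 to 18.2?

165.82

Competitive equilibrium: 46.4 − 0.3Q = 11.9 + 0.25Q → Q* = 62.7273, P* = 27.5818.
For a per-unit tax t: ΔQ = t/0.55, so DWL = ½·t·(t/0.55) = t²/1.1.
At t = 12.2: DWL = 135.309. At t = 18.2: DWL = 301.127.
Increase = 301.127 − 135.309 = 165.82.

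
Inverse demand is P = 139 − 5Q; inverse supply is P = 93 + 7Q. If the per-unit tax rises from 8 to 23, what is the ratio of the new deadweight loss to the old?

Competitive equilibrium: 139 − 5Q = 93 + 7Q → Q* = 3.8333, P* = 119.8333.
For a per-unit tax t: ΔQ = t/12, so DWL = ½·t·(t/12) = t²/24.
At t = 8: DWL = 2.667. At t = 23: DWL = 22.042.
Ratio = (23/8)² = 8.266.

8.266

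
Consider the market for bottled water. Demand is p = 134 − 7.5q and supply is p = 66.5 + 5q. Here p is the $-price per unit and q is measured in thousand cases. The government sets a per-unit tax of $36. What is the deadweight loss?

$51.84 thousand

Competitive equilibrium: 134 − 7.5q = 66.5 + 5q → q* = 5.4, p* = 93.5.
With the tax, the buyer price exceeds the seller price by 36: (134 − 7.5q) − (66.5 + 5q) = 36 → q' = 2.52.
Δq = 5.4 − 2.52 = 2.88; the wedge equals the tax, 36.
The triangle = ½ × 2.88 × 36 = $51.84 thousand.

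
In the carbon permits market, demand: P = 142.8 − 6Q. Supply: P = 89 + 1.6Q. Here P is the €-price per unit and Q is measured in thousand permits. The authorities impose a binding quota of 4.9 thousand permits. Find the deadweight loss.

Competitive equilibrium: 142.8 − 6Q = 89 + 1.6Q → Q* = 7.0789, P* = 100.3263.
At Q = 4.9: demand price = 142.8 − 6·4.9 = 113.4; supply price = 89 + 1.6·4.9 = 96.84.
ΔQ = 7.0789 − 4.9 = 2.1789; wedge = 113.4 − 96.84 = 16.56.
Welfare loss = ½ × 2.1789 × 16.56 = €18.04 thousand.

€18.04 thousand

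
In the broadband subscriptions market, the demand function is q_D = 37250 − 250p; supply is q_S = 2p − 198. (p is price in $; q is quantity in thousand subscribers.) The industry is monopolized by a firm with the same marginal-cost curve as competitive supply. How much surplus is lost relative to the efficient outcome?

$0.15 thousand

In inverse form: demand p = 149 − 0.004q, supply p = 99 + 0.5q.
Competitive equilibrium: 149 − 0.004q = 99 + 0.5q → q* = 99.2063, p* = 148.6032.
Marginal revenue: MR = 149 − 0.008q. Set MR = MC: 149 − 0.008q = 99 + 0.5q → q_m = 98.4252.
Price p_m = 149 − 0.004·98.4252 = 148.6063; MC(q_m) = 99 + 0.5·98.4252 = 148.2126.
Competitive q* = 99.2063, so Δq = 0.7811; wedge = 148.6063 − 148.2126 = 0.3937.
Welfare loss = ½ × 0.7811 × 0.3937 = $0.15 thousand.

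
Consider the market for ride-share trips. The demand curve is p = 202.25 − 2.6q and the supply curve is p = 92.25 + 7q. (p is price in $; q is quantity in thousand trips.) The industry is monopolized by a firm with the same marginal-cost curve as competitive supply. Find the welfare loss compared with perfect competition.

$28.62 thousand

Competitive equilibrium: 202.25 − 2.6q = 92.25 + 7q → q* = 11.4583, p* = 172.4583.
Marginal revenue: MR = 202.25 − 5.2q. Set MR = MC: 202.25 − 5.2q = 92.25 + 7q → q_m = 9.0164.
Price p_m = 202.25 − 2.6·9.0164 = 178.8074; MC(q_m) = 92.25 + 7·9.0164 = 155.3648.
Competitive q* = 11.4583, so Δq = 2.4419; wedge = 178.8074 − 155.3648 = 23.4426.
The triangle = ½ × 2.4419 × 23.4426 = $28.62 thousand.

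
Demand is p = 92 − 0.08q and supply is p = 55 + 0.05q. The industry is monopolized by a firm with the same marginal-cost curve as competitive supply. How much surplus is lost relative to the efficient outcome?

764.14

Competitive equilibrium: 92 − 0.08q = 55 + 0.05q → q* = 284.6154, p* = 69.2308.
Marginal revenue: MR = 92 − 0.16q. Set MR = MC: 92 − 0.16q = 55 + 0.05q → q_m = 176.1905.
Price p_m = 92 − 0.08·176.1905 = 77.9048; MC(q_m) = 55 + 0.05·176.1905 = 63.8095.
Competitive q* = 284.6154, so Δq = 108.4249; wedge = 77.9048 − 63.8095 = 14.0953.
The triangle = ½ × 108.4249 × 14.0953 = 764.14.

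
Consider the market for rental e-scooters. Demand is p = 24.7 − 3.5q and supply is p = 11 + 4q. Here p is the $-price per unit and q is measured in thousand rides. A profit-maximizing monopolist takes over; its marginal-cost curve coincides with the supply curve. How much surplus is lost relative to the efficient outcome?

$1.27 thousand

Competitive equilibrium: 24.7 − 3.5q = 11 + 4q → q* = 1.8267, p* = 18.3067.
Marginal revenue: MR = 24.7 − 7q. Set MR = MC: 24.7 − 7q = 11 + 4q → q_m = 1.2455.
Price p_m = 24.7 − 3.5·1.2455 = 20.3408; MC(q_m) = 11 + 4·1.2455 = 15.982.
Competitive q* = 1.8267, so Δq = 0.5812; wedge = 20.3408 − 15.982 = 4.3588.
The triangle = ½ × 0.5812 × 4.3588 = $1.27 thousand.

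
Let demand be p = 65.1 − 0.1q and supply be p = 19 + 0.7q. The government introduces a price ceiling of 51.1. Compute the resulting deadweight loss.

55.39

Competitive equilibrium: 65.1 − 0.1q = 19 + 0.7q → q* = 57.625, p* = 59.3375.
At the ceiling p = 51.1, quantity supplied = (51.1 − 19)/0.7 = 45.8571.
Willingness to pay at q' = 45.8571: 65.1 − 0.1·45.8571 = 60.5143.
Δq = 57.625 − 45.8571 = 11.7679; wedge = 60.5143 − 51.1 = 9.4143.
The triangle = ½ × 11.7679 × 9.4143 = 55.39.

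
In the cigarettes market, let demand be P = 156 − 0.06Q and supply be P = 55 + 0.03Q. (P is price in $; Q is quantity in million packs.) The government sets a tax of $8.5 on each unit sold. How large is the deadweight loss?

$401.39 million

Competitive equilibrium: 156 − 0.06Q = 55 + 0.03Q → Q* = 1122.2222, P* = 88.6667.
With the tax, the buyer price exceeds the seller price by 8.5: (156 − 0.06Q) − (55 + 0.03Q) = 8.5 → Q' = 1027.7778.
ΔQ = 1122.2222 − 1027.7778 = 94.4444; the wedge equals the tax, 8.5.
Deadweight loss = ½ × 94.4444 × 8.5 = $401.39 million.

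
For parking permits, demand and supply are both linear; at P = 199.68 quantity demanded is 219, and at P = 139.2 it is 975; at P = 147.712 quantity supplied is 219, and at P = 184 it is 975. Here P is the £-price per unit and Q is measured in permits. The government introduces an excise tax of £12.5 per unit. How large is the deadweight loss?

£610.35

Demand slope = (139.2 − 199.68)/(975 − 219) = −0.08, so P = 217.2 − 0.08Q.
Supply slope = (184 − 147.712)/(975 − 219) = 0.048, so P = 137.2 + 0.048Q.
Competitive equilibrium: 217.2 − 0.08Q = 137.2 + 0.048Q → Q* = 625, P* = 167.2.
With the tax, the buyer price exceeds the seller price by 12.5: (217.2 − 0.08Q) − (137.2 + 0.048Q) = 12.5 → Q' = 527.3438.
ΔQ = 625 − 527.3438 = 97.6562; the wedge equals the tax, 12.5.
DWL = ½ × 97.6562 × 12.5 = £610.35.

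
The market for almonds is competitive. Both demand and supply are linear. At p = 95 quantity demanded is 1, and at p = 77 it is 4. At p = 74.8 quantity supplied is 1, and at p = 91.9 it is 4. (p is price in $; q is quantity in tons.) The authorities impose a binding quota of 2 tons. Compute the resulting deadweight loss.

Demand slope = (77 − 95)/(4 − 1) = −6, so p = 101 − 6q.
Supply slope = (91.9 − 74.8)/(4 − 1) = 5.7, so p = 69.1 + 5.7q.
Competitive equilibrium: 101 − 6q = 69.1 + 5.7q → q* = 2.7265, p* = 84.641.
At q = 2: demand price = 101 − 6·2 = 89; supply price = 69.1 + 5.7·2 = 80.5.
Δq = 2.7265 − 2 = 0.7265; wedge = 89 − 80.5 = 8.5.
Deadweight loss = ½ × 0.7265 × 8.5 = $3.09.

$3.09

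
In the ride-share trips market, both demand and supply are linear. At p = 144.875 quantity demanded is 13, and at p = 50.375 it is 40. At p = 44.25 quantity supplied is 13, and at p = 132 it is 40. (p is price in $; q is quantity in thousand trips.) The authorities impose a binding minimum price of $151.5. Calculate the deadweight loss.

$952.59 thousand

Demand slope = (50.375 − 144.875)/(40 − 13) = −3.5, so p = 190.375 − 3.5q.
Supply slope = (132 − 44.25)/(40 − 13) = 3.25, so p = 2 + 3.25q.
Competitive equilibrium: 190.375 − 3.5q = 2 + 3.25q → q* = 27.9074, p* = 92.6991.
At the floor p = 151.5, quantity demanded = (190.375 − 151.5)/3.5 = 11.1071.
Sellers' marginal cost at q' = 11.1071: 2 + 3.25·11.1071 = 38.0981.
Δq = 27.9074 − 11.1071 = 16.8003; wedge = 151.5 − 38.0981 = 113.4019.
DWL = ½ × 16.8003 × 113.4019 = $952.59 thousand.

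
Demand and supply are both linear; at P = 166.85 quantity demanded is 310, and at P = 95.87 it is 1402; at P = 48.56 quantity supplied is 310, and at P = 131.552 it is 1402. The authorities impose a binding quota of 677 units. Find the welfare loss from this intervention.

15702.02

Demand slope = (95.87 − 166.85)/(1402 − 310) = −0.065, so P = 187 − 0.065Q.
Supply slope = (131.552 − 48.56)/(1402 − 310) = 0.076, so P = 25 + 0.076Q.
Competitive equilibrium: 187 − 0.065Q = 25 + 0.076Q → Q* = 1148.93617, P* = 112.31915.
At Q = 677: demand price = 187 − 0.065·677 = 142.995; supply price = 25 + 0.076·677 = 76.452.
ΔQ = 1148.93617 − 677 = 471.93617; wedge = 142.995 − 76.452 = 66.543.
Deadweight loss = ½ × 471.93617 × 66.543 = 15702.02.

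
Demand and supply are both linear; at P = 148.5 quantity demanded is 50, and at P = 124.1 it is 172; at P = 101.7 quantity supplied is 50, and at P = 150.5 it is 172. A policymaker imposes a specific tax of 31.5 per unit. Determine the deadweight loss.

826.875

Demand slope = (124.1 − 148.5)/(172 − 50) = −0.2, so P = 158.5 − 0.2Q.
Supply slope = (150.5 − 101.7)/(172 − 50) = 0.4, so P = 81.7 + 0.4Q.
Competitive equilibrium: 158.5 − 0.2Q = 81.7 + 0.4Q → Q* = 128, P* = 132.9.
With the tax, the buyer price exceeds the seller price by 31.5: (158.5 − 0.2Q) − (81.7 + 0.4Q) = 31.5 → Q' = 75.5.
ΔQ = 128 − 75.5 = 52.5; the wedge equals the tax, 31.5.
The triangle = ½ × 52.5 × 31.5 = 826.875.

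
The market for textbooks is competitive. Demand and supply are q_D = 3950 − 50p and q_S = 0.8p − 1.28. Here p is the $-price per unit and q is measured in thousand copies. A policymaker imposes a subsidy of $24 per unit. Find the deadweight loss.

$226.77 thousand

In inverse form: demand p = 79 − 0.02q, supply p = 1.6 + 1.25q.
Competitive equilibrium: 79 − 0.02q = 1.6 + 1.25q → q* = 60.9449, p* = 77.7811.
The subsidy lowers effective supply by 24: p = 1.25q − 22.4.
New quantity: 79 − 0.02q = 1.25q − 22.4 → q' = 79.8425.
Overproduction Δq = 79.8425 − 60.9449 = 18.8976; wedge = subsidy = 24.
Welfare loss = ½ × 18.8976 × 24 = $226.77 thousand.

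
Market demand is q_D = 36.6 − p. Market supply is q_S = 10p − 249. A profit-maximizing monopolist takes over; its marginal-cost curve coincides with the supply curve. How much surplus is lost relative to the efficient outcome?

In inverse form: demand p = 36.6 − q, supply p = 24.9 + 0.1q.
Competitive equilibrium: 36.6 − q = 24.9 + 0.1q → q* = 10.6364, p* = 25.9636.
Marginal revenue: MR = 36.6 − 2q. Set MR = MC: 36.6 − 2q = 24.9 + 0.1q → q_m = 5.5714.
Price p_m = 36.6 − 1·5.5714 = 31.0286; MC(q_m) = 24.9 + 0.1·5.5714 = 25.4571.
Competitive q* = 10.6364, so Δq = 5.065; wedge = 31.0286 − 25.4571 = 5.5715.
Welfare loss = ½ × 5.065 × 5.5715 = 14.11.

14.11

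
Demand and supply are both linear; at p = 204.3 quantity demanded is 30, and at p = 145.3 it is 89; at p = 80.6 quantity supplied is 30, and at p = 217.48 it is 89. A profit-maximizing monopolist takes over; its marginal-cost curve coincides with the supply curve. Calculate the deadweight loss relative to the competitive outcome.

Demand slope = (145.3 − 204.3)/(89 − 30) = −1, so p = 234.3 − q.
Supply slope = (217.48 − 80.6)/(89 − 30) = 2.32, so p = 11 + 2.32q.
Competitive equilibrium: 234.3 − q = 11 + 2.32q → q* = 67.259, p* = 167.041.
Marginal revenue: MR = 234.3 − 2q. Set MR = MC: 234.3 − 2q = 11 + 2.32q → q_m = 51.6898.
Price p_m = 234.3 − 1·51.6898 = 182.6102; MC(q_m) = 11 + 2.32·51.6898 = 130.9203.
Competitive q* = 67.259, so Δq = 15.5692; wedge = 182.6102 − 130.9203 = 51.6899.
The triangle = ½ × 15.5692 × 51.6899 = 402.39.

402.39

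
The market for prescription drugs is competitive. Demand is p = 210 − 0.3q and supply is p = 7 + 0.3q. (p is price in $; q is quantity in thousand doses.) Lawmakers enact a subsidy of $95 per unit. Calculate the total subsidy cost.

Competitive equilibrium: 210 − 0.3q = 7 + 0.3q → q* = 338.33333, p* = 108.5.
The subsidy lowers effective supply by 95: p = 0.3q − 88.
New quantity: 210 − 0.3q = 0.3q − 88 → q' = 496.66667.
Total subsidy cost = 95 × 496.66667 = $47183.33 thousand.

$47183.33 thousand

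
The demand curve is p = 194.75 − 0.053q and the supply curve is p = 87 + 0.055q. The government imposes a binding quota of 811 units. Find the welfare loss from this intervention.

Competitive equilibrium: 194.75 − 0.053q = 87 + 0.055q → q* = 997.6852, p* = 141.8727.
At q = 811: demand price = 194.75 − 0.053·811 = 151.767; supply price = 87 + 0.055·811 = 131.605.
Δq = 997.6852 − 811 = 186.6852; wedge = 151.767 − 131.605 = 20.162.
The triangle = ½ × 186.6852 × 20.162 = 1881.97.

1881.97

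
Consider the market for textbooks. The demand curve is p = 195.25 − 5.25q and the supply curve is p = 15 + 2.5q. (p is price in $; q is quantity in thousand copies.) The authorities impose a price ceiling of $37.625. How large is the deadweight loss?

$782.24 thousand

Competitive equilibrium: 195.25 − 5.25q = 15 + 2.5q → q* = 23.2581, p* = 73.1452.
At the ceiling p = 37.625, quantity supplied = (37.625 − 15)/2.5 = 9.05.
Willingness to pay at q' = 9.05: 195.25 − 5.25·9.05 = 147.7375.
Δq = 23.2581 − 9.05 = 14.2081; wedge = 147.7375 − 37.625 = 110.1125.
DWL = ½ × 14.2081 × 110.1125 = $782.24 thousand.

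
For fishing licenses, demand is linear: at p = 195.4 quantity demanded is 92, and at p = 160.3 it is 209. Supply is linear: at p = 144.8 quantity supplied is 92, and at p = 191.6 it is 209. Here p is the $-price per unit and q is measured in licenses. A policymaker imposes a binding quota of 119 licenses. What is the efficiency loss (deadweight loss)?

$717.78

Demand slope = (160.3 − 195.4)/(209 − 92) = −0.3, so p = 223 − 0.3q.
Supply slope = (191.6 − 144.8)/(209 − 92) = 0.4, so p = 108 + 0.4q.
Competitive equilibrium: 223 − 0.3q = 108 + 0.4q → q* = 164.2857, p* = 173.7143.
At q = 119: demand price = 223 − 0.3·119 = 187.3; supply price = 108 + 0.4·119 = 155.6.
Δq = 164.2857 − 119 = 45.2857; wedge = 187.3 − 155.6 = 31.7.
The triangle = ½ × 45.2857 × 31.7 = $717.78.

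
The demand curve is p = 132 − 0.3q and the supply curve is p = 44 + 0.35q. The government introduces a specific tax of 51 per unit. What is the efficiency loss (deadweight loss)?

2000.77

Competitive equilibrium: 132 − 0.3q = 44 + 0.35q → q* = 135.3846, p* = 91.3846.
With the tax, the buyer price exceeds the seller price by 51: (132 − 0.3q) − (44 + 0.35q) = 51 → q' = 56.9231.
Δq = 135.3846 − 56.9231 = 78.4615; the wedge equals the tax, 51.
DWL = ½ × 78.4615 × 51 = 2000.77.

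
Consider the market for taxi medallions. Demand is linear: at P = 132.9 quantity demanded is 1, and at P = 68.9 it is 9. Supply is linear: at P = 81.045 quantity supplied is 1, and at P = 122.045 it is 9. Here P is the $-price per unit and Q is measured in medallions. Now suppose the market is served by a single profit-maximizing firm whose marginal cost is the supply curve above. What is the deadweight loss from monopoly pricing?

$23.07

Demand slope = (68.9 − 132.9)/(9 − 1) = −8, so P = 140.9 − 8Q.
Supply slope = (122.045 − 81.045)/(9 − 1) = 5.125, so P = 75.92 + 5.125Q.
Competitive equilibrium: 140.9 − 8Q = 75.92 + 5.125Q → Q* = 4.9509, P* = 101.2931.
Marginal revenue: MR = 140.9 − 16Q. Set MR = MC: 140.9 − 16Q = 75.92 + 5.125Q → Q_m = 3.076.
Price P_m = 140.9 − 8·3.076 = 116.292; MC(Q_m) = 75.92 + 5.125·3.076 = 91.6845.
Competitive Q* = 4.9509, so ΔQ = 1.8749; wedge = 116.292 − 91.6845 = 24.6075.
Deadweight loss = ½ × 1.8749 × 24.6075 = $23.07.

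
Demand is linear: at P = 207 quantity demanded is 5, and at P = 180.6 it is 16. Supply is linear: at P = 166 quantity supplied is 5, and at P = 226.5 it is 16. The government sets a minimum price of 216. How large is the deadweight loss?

Demand slope = (180.6 − 207)/(16 − 5) = −2.4, so P = 219 − 2.4Q.
Supply slope = (226.5 − 166)/(16 − 5) = 5.5, so P = 138.5 + 5.5Q.
Competitive equilibrium: 219 − 2.4Q = 138.5 + 5.5Q → Q* = 10.1899, P* = 194.5443.
At the floor P = 216, quantity demanded = (219 − 216)/2.4 = 1.25.
Sellers' marginal cost at Q' = 1.25: 138.5 + 5.5·1.25 = 145.375.
ΔQ = 10.1899 − 1.25 = 8.9399; wedge = 216 − 145.375 = 70.625.
Welfare loss = ½ × 8.9399 × 70.625 = 315.69.

315.69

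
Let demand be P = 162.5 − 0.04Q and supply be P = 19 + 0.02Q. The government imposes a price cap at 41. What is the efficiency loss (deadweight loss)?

Competitive equilibrium: 162.5 − 0.04Q = 19 + 0.02Q → Q* = 2391.6667, P* = 66.8333.
At the ceiling P = 41, quantity supplied = (41 − 19)/0.02 = 1100.
Willingness to pay at Q' = 1100: 162.5 − 0.04·1100 = 118.5.
ΔQ = 2391.6667 − 1100 = 1291.6667; wedge = 118.5 − 41 = 77.5.
Deadweight loss = ½ × 1291.6667 × 77.5 = 50052.08.

50052.08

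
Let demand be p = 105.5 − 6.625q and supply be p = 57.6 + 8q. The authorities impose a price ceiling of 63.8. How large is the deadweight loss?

Competitive equilibrium: 105.5 − 6.625q = 57.6 + 8q → q* = 3.2752, p* = 83.8017.
At the ceiling p = 63.8, quantity supplied = (63.8 − 57.6)/8 = 0.775.
Willingness to pay at q' = 0.775: 105.5 − 6.625·0.775 = 100.3656.
Δq = 3.2752 − 0.775 = 2.5002; wedge = 100.3656 − 63.8 = 36.5656.
The triangle = ½ × 2.5002 × 36.5656 = 45.71.

45.71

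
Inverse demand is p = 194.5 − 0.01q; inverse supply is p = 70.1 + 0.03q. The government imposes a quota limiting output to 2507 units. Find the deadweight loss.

Competitive equilibrium: 194.5 − 0.01q = 70.1 + 0.03q → q* = 3110, p* = 163.4.
At q = 2507: demand price = 194.5 − 0.01·2507 = 169.43; supply price = 70.1 + 0.03·2507 = 145.31.
Δq = 3110 − 2507 = 603; wedge = 169.43 − 145.31 = 24.12.
DWL = ½ × 603 × 24.12 = 7272.18.

7272.18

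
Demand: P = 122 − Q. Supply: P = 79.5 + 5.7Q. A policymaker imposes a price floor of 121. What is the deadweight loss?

Competitive equilibrium: 122 − Q = 79.5 + 5.7Q → Q* = 6.34328, P* = 115.65672.
At the floor P = 121, quantity demanded = (122 − 121)/1 = 1.
Sellers' marginal cost at Q' = 1: 79.5 + 5.7·1 = 85.2.
ΔQ = 6.34328 − 1 = 5.34328; wedge = 121 − 85.2 = 35.8.
DWL = ½ × 5.34328 × 35.8 = 95.64.

95.64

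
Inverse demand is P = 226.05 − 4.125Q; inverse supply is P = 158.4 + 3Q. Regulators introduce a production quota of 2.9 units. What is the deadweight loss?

154.94

Competitive equilibrium: 226.05 − 4.125Q = 158.4 + 3Q → Q* = 9.49474, P* = 186.88421.
At Q = 2.9: demand price = 226.05 − 4.125·2.9 = 214.0875; supply price = 158.4 + 3·2.9 = 167.1.
ΔQ = 9.49474 − 2.9 = 6.59474; wedge = 214.0875 − 167.1 = 46.9875.
Welfare loss = ½ × 6.59474 × 46.9875 = 154.94.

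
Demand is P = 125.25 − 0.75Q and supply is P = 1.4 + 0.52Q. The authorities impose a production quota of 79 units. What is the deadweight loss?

Competitive equilibrium: 125.25 − 0.75Q = 1.4 + 0.52Q → Q* = 97.5197, P* = 52.1102.
At Q = 79: demand price = 125.25 − 0.75·79 = 66; supply price = 1.4 + 0.52·79 = 42.48.
ΔQ = 97.5197 − 79 = 18.5197; wedge = 66 − 42.48 = 23.52.
The triangle = ½ × 18.5197 × 23.52 = 217.79.

217.79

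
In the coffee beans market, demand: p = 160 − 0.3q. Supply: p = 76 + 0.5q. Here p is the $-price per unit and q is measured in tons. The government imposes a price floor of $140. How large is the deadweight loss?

Competitive equilibrium: 160 − 0.3q = 76 + 0.5q → q* = 105, p* = 128.5.
At the floor p = 140, quantity demanded = (160 − 140)/0.3 = 66.6667.
Sellers' marginal cost at q' = 66.6667: 76 + 0.5·66.6667 = 109.3334.
Δq = 105 − 66.6667 = 38.3333; wedge = 140 − 109.3334 = 30.6666.
The triangle = ½ × 38.3333 × 30.6666 = $587.78.

$587.78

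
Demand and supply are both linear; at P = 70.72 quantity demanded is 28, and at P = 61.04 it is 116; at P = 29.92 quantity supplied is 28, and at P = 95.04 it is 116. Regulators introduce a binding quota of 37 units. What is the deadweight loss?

Demand slope = (61.04 − 70.72)/(116 − 28) = −0.11, so P = 73.8 − 0.11Q.
Supply slope = (95.04 − 29.92)/(116 − 28) = 0.74, so P = 9.2 + 0.74Q.
Competitive equilibrium: 73.8 − 0.11Q = 9.2 + 0.74Q → Q* = 76, P* = 65.44.
At Q = 37: demand price = 73.8 − 0.11·37 = 69.73; supply price = 9.2 + 0.74·37 = 36.58.
ΔQ = 76 − 37 = 39; wedge = 69.73 − 36.58 = 33.15.
Deadweight loss = ½ × 39 × 33.15 = 646.425.

646.425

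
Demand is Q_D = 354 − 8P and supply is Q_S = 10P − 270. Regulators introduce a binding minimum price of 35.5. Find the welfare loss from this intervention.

5

In inverse form: demand P = 44.25 − 0.125Q, supply P = 27 + 0.1Q.
Competitive equilibrium: 44.25 − 0.125Q = 27 + 0.1Q → Q* = 76.6667, P* = 34.6667.
At the floor P = 35.5, quantity demanded = (44.25 − 35.5)/0.125 = 70.
Sellers' marginal cost at Q' = 70: 27 + 0.1·70 = 34.
ΔQ = 76.6667 − 70 = 6.6667; wedge = 35.5 − 34 = 1.5.
Deadweight loss = ½ × 6.6667 × 1.5 = 5.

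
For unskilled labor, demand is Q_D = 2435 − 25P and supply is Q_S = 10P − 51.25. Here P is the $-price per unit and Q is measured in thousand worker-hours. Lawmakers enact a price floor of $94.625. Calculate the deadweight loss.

In inverse form: demand P = 97.4 − 0.04Q, supply P = 5.125 + 0.1Q.
Competitive equilibrium: 97.4 − 0.04Q = 5.125 + 0.1Q → Q* = 659.1071, P* = 71.0357.
At the floor P = 94.625, quantity demanded = (97.4 − 94.625)/0.04 = 69.375.
Sellers' marginal cost at Q' = 69.375: 5.125 + 0.1·69.375 = 12.0625.
ΔQ = 659.1071 − 69.375 = 589.7321; wedge = 94.625 − 12.0625 = 82.5625.
Welfare loss = ½ × 589.7321 × 82.5625 = $24344.88 thousand.

$24344.88 thousand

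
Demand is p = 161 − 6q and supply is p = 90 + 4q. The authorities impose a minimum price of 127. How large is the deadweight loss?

Competitive equilibrium: 161 − 6q = 90 + 4q → q* = 7.1, p* = 118.4.
At the floor p = 127, quantity demanded = (161 − 127)/6 = 5.6667.
Sellers' marginal cost at q' = 5.6667: 90 + 4·5.6667 = 112.6668.
Δq = 7.1 − 5.6667 = 1.4333; wedge = 127 − 112.6668 = 14.3332.
Welfare loss = ½ × 1.4333 × 14.3332 = 10.27.

10.27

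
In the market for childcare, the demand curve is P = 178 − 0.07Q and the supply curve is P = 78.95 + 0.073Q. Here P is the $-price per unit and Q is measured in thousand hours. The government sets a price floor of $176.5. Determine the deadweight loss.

Competitive equilibrium: 178 − 0.07Q = 78.95 + 0.073Q → Q* = 692.65734, P* = 129.51399.
At the floor P = 176.5, quantity demanded = (178 − 176.5)/0.07 = 21.42857.
Sellers' marginal cost at Q' = 21.42857: 78.95 + 0.073·21.42857 = 80.51429.
ΔQ = 692.65734 − 21.42857 = 671.22877; wedge = 176.5 − 80.51429 = 95.98571.
Deadweight loss = ½ × 671.22877 × 95.98571 = $32214.19 thousand.

$32214.19 thousand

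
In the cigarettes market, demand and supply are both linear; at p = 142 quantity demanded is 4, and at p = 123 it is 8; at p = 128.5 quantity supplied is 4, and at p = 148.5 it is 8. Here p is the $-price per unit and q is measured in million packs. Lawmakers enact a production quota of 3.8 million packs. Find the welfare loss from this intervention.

Demand slope = (123 − 142)/(8 − 4) = −4.75, so p = 161 − 4.75q.
Supply slope = (148.5 − 128.5)/(8 − 4) = 5, so p = 108.5 + 5q.
Competitive equilibrium: 161 − 4.75q = 108.5 + 5q → q* = 5.3846, p* = 135.4231.
At q = 3.8: demand price = 161 − 4.75·3.8 = 142.95; supply price = 108.5 + 5·3.8 = 127.5.
Δq = 5.3846 − 3.8 = 1.5846; wedge = 142.95 − 127.5 = 15.45.
Welfare loss = ½ × 1.5846 × 15.45 = $12.24 million.

$12.24 million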